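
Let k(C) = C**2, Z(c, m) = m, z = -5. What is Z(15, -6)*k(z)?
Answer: -150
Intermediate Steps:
Z(15, -6)*k(z) = -6*(-5)**2 = -6*25 = -150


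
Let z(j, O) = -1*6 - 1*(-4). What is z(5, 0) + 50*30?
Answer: 1498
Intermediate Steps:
z(j, O) = -2 (z(j, O) = -6 + 4 = -2)
z(5, 0) + 50*30 = -2 + 50*30 = -2 + 1500 = 1498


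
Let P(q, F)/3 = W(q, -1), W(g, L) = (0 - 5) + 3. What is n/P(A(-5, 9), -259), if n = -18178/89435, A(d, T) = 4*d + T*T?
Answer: 9089/268305 ≈ 0.033876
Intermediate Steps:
A(d, T) = T² + 4*d (A(d, T) = 4*d + T² = T² + 4*d)
W(g, L) = -2 (W(g, L) = -5 + 3 = -2)
P(q, F) = -6 (P(q, F) = 3*(-2) = -6)
n = -18178/89435 (n = -18178*1/89435 = -18178/89435 ≈ -0.20325)
n/P(A(-5, 9), -259) = -18178/89435/(-6) = -18178/89435*(-⅙) = 9089/268305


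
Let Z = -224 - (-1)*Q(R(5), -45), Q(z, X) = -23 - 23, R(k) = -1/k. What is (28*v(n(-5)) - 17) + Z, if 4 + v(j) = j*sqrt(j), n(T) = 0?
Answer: -399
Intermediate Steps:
v(j) = -4 + j**(3/2) (v(j) = -4 + j*sqrt(j) = -4 + j**(3/2))
Q(z, X) = -46
Z = -270 (Z = -224 - (-1)*(-46) = -224 - 1*46 = -224 - 46 = -270)
(28*v(n(-5)) - 17) + Z = (28*(-4 + 0**(3/2)) - 17) - 270 = (28*(-4 + 0) - 17) - 270 = (28*(-4) - 17) - 270 = (-112 - 17) - 270 = -129 - 270 = -399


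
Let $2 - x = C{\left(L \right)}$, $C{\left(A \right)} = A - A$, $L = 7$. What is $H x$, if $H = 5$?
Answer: $10$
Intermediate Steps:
$C{\left(A \right)} = 0$
$x = 2$ ($x = 2 - 0 = 2 + 0 = 2$)
$H x = 5 \cdot 2 = 10$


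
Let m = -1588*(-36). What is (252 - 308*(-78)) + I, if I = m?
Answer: 81444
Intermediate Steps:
m = 57168
I = 57168
(252 - 308*(-78)) + I = (252 - 308*(-78)) + 57168 = (252 + 24024) + 57168 = 24276 + 57168 = 81444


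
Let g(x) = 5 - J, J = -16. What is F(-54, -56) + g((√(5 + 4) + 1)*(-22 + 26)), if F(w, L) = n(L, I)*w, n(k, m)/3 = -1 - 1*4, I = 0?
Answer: 831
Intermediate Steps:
n(k, m) = -15 (n(k, m) = 3*(-1 - 1*4) = 3*(-1 - 4) = 3*(-5) = -15)
g(x) = 21 (g(x) = 5 - 1*(-16) = 5 + 16 = 21)
F(w, L) = -15*w
F(-54, -56) + g((√(5 + 4) + 1)*(-22 + 26)) = -15*(-54) + 21 = 810 + 21 = 831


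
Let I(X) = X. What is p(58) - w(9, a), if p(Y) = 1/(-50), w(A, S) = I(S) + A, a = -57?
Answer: 2399/50 ≈ 47.980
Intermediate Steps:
w(A, S) = A + S (w(A, S) = S + A = A + S)
p(Y) = -1/50
p(58) - w(9, a) = -1/50 - (9 - 57) = -1/50 - 1*(-48) = -1/50 + 48 = 2399/50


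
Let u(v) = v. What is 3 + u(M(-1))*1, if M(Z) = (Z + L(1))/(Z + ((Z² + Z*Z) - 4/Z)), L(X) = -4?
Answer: 2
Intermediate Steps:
M(Z) = (-4 + Z)/(Z - 4/Z + 2*Z²) (M(Z) = (Z - 4)/(Z + ((Z² + Z*Z) - 4/Z)) = (-4 + Z)/(Z + ((Z² + Z²) - 4/Z)) = (-4 + Z)/(Z + (2*Z² - 4/Z)) = (-4 + Z)/(Z + (-4/Z + 2*Z²)) = (-4 + Z)/(Z - 4/Z + 2*Z²))
3 + u(M(-1))*1 = 3 - (-4 - 1)/(-4 + (-1)² + 2*(-1)³)*1 = 3 - 1*(-5)/(-4 + 1 + 2*(-1))*1 = 3 - 1*(-5)/(-4 + 1 - 2)*1 = 3 - 1*(-5)/(-5)*1 = 3 - 1*(-⅕)*(-5)*1 = 3 - 1*1 = 3 - 1 = 2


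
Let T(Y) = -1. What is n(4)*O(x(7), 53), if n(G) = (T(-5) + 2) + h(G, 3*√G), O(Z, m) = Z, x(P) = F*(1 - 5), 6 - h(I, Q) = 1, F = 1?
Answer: -24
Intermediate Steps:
h(I, Q) = 5 (h(I, Q) = 6 - 1*1 = 6 - 1 = 5)
x(P) = -4 (x(P) = 1*(1 - 5) = 1*(-4) = -4)
n(G) = 6 (n(G) = (-1 + 2) + 5 = 1 + 5 = 6)
n(4)*O(x(7), 53) = 6*(-4) = -24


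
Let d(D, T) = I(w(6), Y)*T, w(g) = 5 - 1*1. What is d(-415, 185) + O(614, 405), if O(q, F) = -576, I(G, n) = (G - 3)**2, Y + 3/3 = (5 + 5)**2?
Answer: -391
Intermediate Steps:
w(g) = 4 (w(g) = 5 - 1 = 4)
Y = 99 (Y = -1 + (5 + 5)**2 = -1 + 10**2 = -1 + 100 = 99)
I(G, n) = (-3 + G)**2
d(D, T) = T (d(D, T) = (-3 + 4)**2*T = 1**2*T = 1*T = T)
d(-415, 185) + O(614, 405) = 185 - 576 = -391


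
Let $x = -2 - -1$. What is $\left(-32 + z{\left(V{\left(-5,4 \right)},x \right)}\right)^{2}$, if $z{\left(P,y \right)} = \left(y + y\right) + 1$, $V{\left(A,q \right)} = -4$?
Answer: $1089$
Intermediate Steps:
$x = -1$ ($x = -2 + 1 = -1$)
$z{\left(P,y \right)} = 1 + 2 y$ ($z{\left(P,y \right)} = 2 y + 1 = 1 + 2 y$)
$\left(-32 + z{\left(V{\left(-5,4 \right)},x \right)}\right)^{2} = \left(-32 + \left(1 + 2 \left(-1\right)\right)\right)^{2} = \left(-32 + \left(1 - 2\right)\right)^{2} = \left(-32 - 1\right)^{2} = \left(-33\right)^{2} = 1089$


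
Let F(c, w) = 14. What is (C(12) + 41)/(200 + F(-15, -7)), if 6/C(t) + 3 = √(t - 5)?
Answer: 16/107 - 3*√7/214 ≈ 0.11244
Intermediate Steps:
C(t) = 6/(-3 + √(-5 + t)) (C(t) = 6/(-3 + √(t - 5)) = 6/(-3 + √(-5 + t)))
(C(12) + 41)/(200 + F(-15, -7)) = (6/(-3 + √(-5 + 12)) + 41)/(200 + 14) = (6/(-3 + √7) + 41)/214 = (41 + 6/(-3 + √7))*(1/214) = 41/214 + 3/(107*(-3 + √7))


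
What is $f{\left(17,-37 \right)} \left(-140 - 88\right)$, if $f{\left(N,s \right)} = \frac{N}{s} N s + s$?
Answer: $-57456$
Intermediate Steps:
$f{\left(N,s \right)} = s + N^{2}$ ($f{\left(N,s \right)} = \frac{N^{2}}{s} s + s = N^{2} + s = s + N^{2}$)
$f{\left(17,-37 \right)} \left(-140 - 88\right) = \left(-37 + 17^{2}\right) \left(-140 - 88\right) = \left(-37 + 289\right) \left(-228\right) = 252 \left(-228\right) = -57456$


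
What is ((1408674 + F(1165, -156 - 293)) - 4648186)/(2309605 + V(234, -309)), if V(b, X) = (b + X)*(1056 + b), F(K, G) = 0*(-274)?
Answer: -3239512/2212855 ≈ -1.4640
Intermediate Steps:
F(K, G) = 0
V(b, X) = (1056 + b)*(X + b) (V(b, X) = (X + b)*(1056 + b) = (1056 + b)*(X + b))
((1408674 + F(1165, -156 - 293)) - 4648186)/(2309605 + V(234, -309)) = ((1408674 + 0) - 4648186)/(2309605 + (234**2 + 1056*(-309) + 1056*234 - 309*234)) = (1408674 - 4648186)/(2309605 + (54756 - 326304 + 247104 - 72306)) = -3239512/(2309605 - 96750) = -3239512/2212855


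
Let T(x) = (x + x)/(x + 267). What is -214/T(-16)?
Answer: 26857/16 ≈ 1678.6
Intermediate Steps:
T(x) = 2*x/(267 + x) (T(x) = (2*x)/(267 + x) = 2*x/(267 + x))
-214/T(-16) = -214/(2*(-16)/(267 - 16)) = -214/(2*(-16)/251) = -214/(2*(-16)*(1/251)) = -214/(-32/251) = -214*(-251/32) = 26857/16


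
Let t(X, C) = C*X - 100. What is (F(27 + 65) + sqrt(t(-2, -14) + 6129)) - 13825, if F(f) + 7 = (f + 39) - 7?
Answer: -13708 + 3*sqrt(673) ≈ -13630.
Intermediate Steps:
t(X, C) = -100 + C*X
F(f) = 25 + f (F(f) = -7 + ((f + 39) - 7) = -7 + ((39 + f) - 7) = -7 + (32 + f) = 25 + f)
(F(27 + 65) + sqrt(t(-2, -14) + 6129)) - 13825 = ((25 + (27 + 65)) + sqrt((-100 - 14*(-2)) + 6129)) - 13825 = ((25 + 92) + sqrt((-100 + 28) + 6129)) - 13825 = (117 + sqrt(-72 + 6129)) - 13825 = (117 + sqrt(6057)) - 13825 = (117 + 3*sqrt(673)) - 13825 = -13708 + 3*sqrt(673)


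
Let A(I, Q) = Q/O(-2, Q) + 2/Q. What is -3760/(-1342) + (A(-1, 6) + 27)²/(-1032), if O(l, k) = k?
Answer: 12613465/6232248 ≈ 2.0239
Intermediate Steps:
A(I, Q) = 1 + 2/Q (A(I, Q) = Q/Q + 2/Q = 1 + 2/Q)
-3760/(-1342) + (A(-1, 6) + 27)²/(-1032) = -3760/(-1342) + ((2 + 6)/6 + 27)²/(-1032) = -3760*(-1/1342) + ((⅙)*8 + 27)²*(-1/1032) = 1880/671 + (4/3 + 27)²*(-1/1032) = 1880/671 + (85/3)²*(-1/1032) = 1880/671 + (7225/9)*(-1/1032) = 1880/671 - 7225/9288 = 12613465/6232248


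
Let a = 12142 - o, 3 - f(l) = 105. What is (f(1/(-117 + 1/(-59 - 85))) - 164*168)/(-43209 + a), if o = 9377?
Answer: 13827/20222 ≈ 0.68376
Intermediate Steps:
f(l) = -102 (f(l) = 3 - 1*105 = 3 - 105 = -102)
a = 2765 (a = 12142 - 1*9377 = 12142 - 9377 = 2765)
(f(1/(-117 + 1/(-59 - 85))) - 164*168)/(-43209 + a) = (-102 - 164*168)/(-43209 + 2765) = (-102 - 27552)/(-40444) = -27654*(-1/40444) = 13827/20222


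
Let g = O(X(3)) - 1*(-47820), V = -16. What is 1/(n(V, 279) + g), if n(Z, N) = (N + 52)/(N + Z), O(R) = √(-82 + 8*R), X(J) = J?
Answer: 3307748633/158180706625883 - 69169*I*√58/158180706625883 ≈ 2.0911e-5 - 3.3302e-9*I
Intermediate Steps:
n(Z, N) = (52 + N)/(N + Z)
g = 47820 + I*√58 (g = √(-82 + 8*3) - 1*(-47820) = √(-82 + 24) + 47820 = √(-58) + 47820 = I*√58 + 47820 = 47820 + I*√58 ≈ 47820.0 + 7.6158*I)
1/(n(V, 279) + g) = 1/((52 + 279)/(279 - 16) + (47820 + I*√58)) = 1/(331/263 + (47820 + I*√58)) = 1/(12576991/263 + I*√58)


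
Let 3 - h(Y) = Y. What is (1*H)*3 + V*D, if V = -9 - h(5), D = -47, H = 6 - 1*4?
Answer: 335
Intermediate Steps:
h(Y) = 3 - Y
H = 2 (H = 6 - 4 = 2)
V = -7 (V = -9 - (3 - 1*5) = -9 - (3 - 5) = -9 - 1*(-2) = -9 + 2 = -7)
(1*H)*3 + V*D = (1*2)*3 - 7*(-47) = 2*3 + 329 = 6 + 329 = 335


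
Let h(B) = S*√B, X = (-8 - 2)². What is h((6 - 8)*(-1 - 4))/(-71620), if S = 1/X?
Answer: -√10/7162000 ≈ -4.4154e-7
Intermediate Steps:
X = 100 (X = (-10)² = 100)
S = 1/100 ≈ 0.010000
h(B) = √B/100
h((6 - 8)*(-1 - 4))/(-71620) = (√((6 - 8)*(-1 - 4))/100)/(-71620) = (√(-2*(-5))/100)*(-1/71620) = (√10/100)*(-1/71620) = -√10/7162000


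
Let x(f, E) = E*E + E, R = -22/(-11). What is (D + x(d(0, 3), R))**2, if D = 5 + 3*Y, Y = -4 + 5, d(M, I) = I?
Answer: 196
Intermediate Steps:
R = 2 (R = -22*(-1/11) = 2)
Y = 1
x(f, E) = E + E**2 (x(f, E) = E**2 + E = E + E**2)
D = 8 (D = 5 + 3*1 = 5 + 3 = 8)
(D + x(d(0, 3), R))**2 = (8 + 2*(1 + 2))**2 = (8 + 2*3)**2 = (8 + 6)**2 = 14**2 = 196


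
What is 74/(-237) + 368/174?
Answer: 4130/2291 ≈ 1.8027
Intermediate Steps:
74/(-237) + 368/174 = 74*(-1/237) + 368*(1/174) = -74/237 + 184/87 = 4130/2291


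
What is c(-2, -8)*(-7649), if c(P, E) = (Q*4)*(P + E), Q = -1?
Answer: -305960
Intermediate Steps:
c(P, E) = -4*E - 4*P (c(P, E) = (-1*4)*(P + E) = -4*(E + P) = -4*E - 4*P)
c(-2, -8)*(-7649) = (-4*(-8) - 4*(-2))*(-7649) = (32 + 8)*(-7649) = 40*(-7649) = -305960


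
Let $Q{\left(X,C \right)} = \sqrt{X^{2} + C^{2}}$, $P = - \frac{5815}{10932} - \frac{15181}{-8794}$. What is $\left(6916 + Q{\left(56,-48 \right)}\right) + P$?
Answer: $\frac{332495726455}{48068004} + 8 \sqrt{85} \approx 6991.0$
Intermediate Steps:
$P = \frac{57410791}{48068004}$ ($P = \left(-5815\right) \frac{1}{10932} - - \frac{15181}{8794} = - \frac{5815}{10932} + \frac{15181}{8794} = \frac{57410791}{48068004} \approx 1.1944$)
$Q{\left(X,C \right)} = \sqrt{C^{2} + X^{2}}$
$\left(6916 + Q{\left(56,-48 \right)}\right) + P = \left(6916 + \sqrt{\left(-48\right)^{2} + 56^{2}}\right) + \frac{57410791}{48068004} = \left(6916 + \sqrt{2304 + 3136}\right) + \frac{57410791}{48068004} = \left(6916 + \sqrt{5440}\right) + \frac{57410791}{48068004} = \left(6916 + 8 \sqrt{85}\right) + \frac{57410791}{48068004} = \frac{332495726455}{48068004} + 8 \sqrt{85}$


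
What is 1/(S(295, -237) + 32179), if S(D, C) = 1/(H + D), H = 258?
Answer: 553/17794988 ≈ 3.1076e-5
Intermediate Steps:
S(D, C) = 1/(258 + D)
1/(S(295, -237) + 32179) = 1/(1/(258 + 295) + 32179) = 1/(1/553 + 32179) = 1/(17794988/553) = 553/17794988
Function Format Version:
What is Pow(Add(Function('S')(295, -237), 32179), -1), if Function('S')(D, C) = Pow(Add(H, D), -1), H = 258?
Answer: Rational(553, 17794988) ≈ 3.1076e-5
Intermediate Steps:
Function('S')(D, C) = Pow(Add(258, D), -1)
Pow(Add(Function('S')(295, -237), 32179), -1) = Pow(Add(Pow(Add(258, 295), -1), 32179), -1) = Pow(Add(Pow(553, -1), 32179), -1) = Pow(Add(Rational(1, 553), 32179), -1) = Pow(Rational(17794988, 553), -1) = Rational(553, 17794988)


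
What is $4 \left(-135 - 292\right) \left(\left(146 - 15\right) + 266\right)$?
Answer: $-678076$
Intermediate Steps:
$4 \left(-135 - 292\right) \left(\left(146 - 15\right) + 266\right) = 4 \left(- 427 \left(131 + 266\right)\right) = 4 \left(\left(-427\right) 397\right) = 4 \left(-169519\right) = -678076$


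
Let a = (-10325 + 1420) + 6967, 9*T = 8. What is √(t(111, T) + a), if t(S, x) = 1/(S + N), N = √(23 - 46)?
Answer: √((-215117 - 1938*I*√23)/(111 + I*√23)) ≈ 0.e-6 - 44.023*I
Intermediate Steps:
T = 8/9 (T = (⅑)*8 = 8/9 ≈ 0.88889)
N = I*√23 (N = √(-23) = I*√23 ≈ 4.7958*I)
t(S, x) = 1/(S + I*√23)
a = -1938 (a = -8905 + 6967 = -1938)
√(t(111, T) + a) = √(1/(111 + I*√23) - 1938) = √(-1938 + 1/(111 + I*√23))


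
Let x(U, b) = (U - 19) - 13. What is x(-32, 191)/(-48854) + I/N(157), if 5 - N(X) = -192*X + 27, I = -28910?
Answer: -352610333/367895047 ≈ -0.95845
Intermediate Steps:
x(U, b) = -32 + U (x(U, b) = (-19 + U) - 13 = -32 + U)
N(X) = -22 + 192*X (N(X) = 5 - (-192*X + 27) = 5 - (27 - 192*X) = 5 + (-27 + 192*X) = -22 + 192*X)
x(-32, 191)/(-48854) + I/N(157) = (-32 - 32)/(-48854) - 28910/(-22 + 192*157) = -64*(-1/48854) - 28910/(-22 + 30144) = 32/24427 - 28910/30122 = 32/24427 - 28910*1/30122 = 32/24427 - 14455/15061 = -352610333/367895047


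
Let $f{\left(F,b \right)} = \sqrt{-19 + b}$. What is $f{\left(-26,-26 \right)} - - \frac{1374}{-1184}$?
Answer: $- \frac{687}{592} + 3 i \sqrt{5} \approx -1.1605 + 6.7082 i$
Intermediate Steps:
$f{\left(-26,-26 \right)} - - \frac{1374}{-1184} = \sqrt{-19 - 26} - - \frac{1374}{-1184} = \sqrt{-45} - \left(-1374\right) \left(- \frac{1}{1184}\right) = 3 i \sqrt{5} - \frac{687}{592} = - \frac{687}{592} + 3 i \sqrt{5}$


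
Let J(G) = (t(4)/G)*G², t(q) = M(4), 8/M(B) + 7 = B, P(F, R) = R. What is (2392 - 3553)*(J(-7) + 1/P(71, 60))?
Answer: -433827/20 ≈ -21691.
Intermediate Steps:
M(B) = 8/(-7 + B)
t(q) = -8/3 (t(q) = 8/(-7 + 4) = 8/(-3) = 8*(-⅓) = -8/3)
J(G) = -8*G/3 (J(G) = (-8/(3*G))*G² = -8*G/3)
(2392 - 3553)*(J(-7) + 1/P(71, 60)) = (2392 - 3553)*(-8/3*(-7) + 1/60) = -1161*(56/3 + 1/60) = -1161*1121/60 = -433827/20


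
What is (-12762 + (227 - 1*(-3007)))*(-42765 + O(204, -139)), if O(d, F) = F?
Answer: 408789312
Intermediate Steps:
(-12762 + (227 - 1*(-3007)))*(-42765 + O(204, -139)) = (-12762 + (227 - 1*(-3007)))*(-42765 - 139) = (-12762 + (227 + 3007))*(-42904) = (-12762 + 3234)*(-42904) = -9528*(-42904) = 408789312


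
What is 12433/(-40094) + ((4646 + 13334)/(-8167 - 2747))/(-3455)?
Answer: -46810105759/151185933978 ≈ -0.30962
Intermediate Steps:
12433/(-40094) + ((4646 + 13334)/(-8167 - 2747))/(-3455) = 12433*(-1/40094) + (17980/(-10914))*(-1/3455) = -12433/40094 + (17980*(-1/10914))*(-1/3455) = -12433/40094 - 8990/5457*(-1/3455) = -12433/40094 + 1798/3770787 = -46810105759/151185933978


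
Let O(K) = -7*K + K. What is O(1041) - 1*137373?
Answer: -143619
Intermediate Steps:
O(K) = -6*K
O(1041) - 1*137373 = -6*1041 - 1*137373 = -6246 - 137373 = -143619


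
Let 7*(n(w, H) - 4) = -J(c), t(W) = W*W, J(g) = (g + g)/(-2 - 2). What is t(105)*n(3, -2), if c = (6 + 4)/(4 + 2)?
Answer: 90825/2 ≈ 45413.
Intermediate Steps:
c = 5/3 (c = 10/6 = 10*(⅙) = 5/3 ≈ 1.6667)
J(g) = -g/2 (J(g) = (2*g)/(-4) = (2*g)*(-¼) = -g/2)
t(W) = W²
n(w, H) = 173/42 (n(w, H) = 4 + (-(-1)*5/(2*3))/7 = 4 + (-1*(-⅚))/7 = 4 + (⅐)*(⅚) = 4 + 5/42 = 173/42)
t(105)*n(3, -2) = 105²*(173/42) = 11025*(173/42) = 90825/2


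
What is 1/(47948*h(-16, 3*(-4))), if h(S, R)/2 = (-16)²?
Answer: 1/24549376 ≈ 4.0734e-8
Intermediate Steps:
h(S, R) = 512 (h(S, R) = 2*(-16)² = 2*256 = 512)
1/(47948*h(-16, 3*(-4))) = 1/(47948*512) = (1/47948)*(1/512) = 1/24549376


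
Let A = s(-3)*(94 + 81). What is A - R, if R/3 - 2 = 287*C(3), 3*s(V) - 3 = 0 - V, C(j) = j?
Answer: -2239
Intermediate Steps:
s(V) = 1 - V/3 (s(V) = 1 + (0 - V)/3 = 1 + (-V)/3 = 1 - V/3)
R = 2589 (R = 6 + 3*(287*3) = 6 + 3*861 = 6 + 2583 = 2589)
A = 350 (A = (1 - 1/3*(-3))*(94 + 81) = (1 + 1)*175 = 2*175 = 350)
A - R = 350 - 1*2589 = 350 - 2589 = -2239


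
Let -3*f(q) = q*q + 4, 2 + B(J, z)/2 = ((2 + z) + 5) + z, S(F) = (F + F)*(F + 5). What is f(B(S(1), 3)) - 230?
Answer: -1178/3 ≈ -392.67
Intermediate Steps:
S(F) = 2*F*(5 + F) (S(F) = (2*F)*(5 + F) = 2*F*(5 + F))
B(J, z) = 10 + 4*z (B(J, z) = -4 + 2*(((2 + z) + 5) + z) = -4 + 2*((7 + z) + z) = -4 + 2*(7 + 2*z) = -4 + (14 + 4*z) = 10 + 4*z)
f(q) = -4/3 - q**2/3 (f(q) = -(q*q + 4)/3 = -(q**2 + 4)/3 = -(4 + q**2)/3 = -4/3 - q**2/3)
f(B(S(1), 3)) - 230 = (-4/3 - (10 + 4*3)**2/3) - 230 = (-4/3 - (10 + 12)**2/3) - 230 = (-4/3 - 1/3*22**2) - 230 = (-4/3 - 1/3*484) - 230 = (-4/3 - 484/3) - 230 = -488/3 - 230 = -1178/3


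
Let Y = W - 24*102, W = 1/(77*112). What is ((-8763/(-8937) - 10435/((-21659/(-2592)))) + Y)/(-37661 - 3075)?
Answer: 186953846409245/2060645804388864 ≈ 0.090726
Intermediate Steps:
W = 1/8624 (W = (1/77)*(1/112) = 1/8624 ≈ 0.00011596)
Y = -21111551/8624 (Y = 1/8624 - 24*102 = 1/8624 - 2448 = -21111551/8624 ≈ -2448.0)
((-8763/(-8937) - 10435/((-21659/(-2592)))) + Y)/(-37661 - 3075) = ((-8763/(-8937) - 10435/((-21659/(-2592)))) - 21111551/8624)/(-37661 - 3075) = ((-8763*(-1/8937) - 10435/((-21659*(-1/2592)))) - 21111551/8624)/(-40736) = ((2921/2979 - 10435/21659/2592) - 21111551/8624)*(-1/40736) = ((2921/2979 - 10435*2592/21659) - 21111551/8624)*(-1/40736) = ((2921/2979 - 27047520/21659) - 21111551/8624)*(-1/40736) = (-80511296141/64522161 - 21111551/8624)*(-1/40736) = -186953846409245/50585374224*(-1/40736) = 186953846409245/2060645804388864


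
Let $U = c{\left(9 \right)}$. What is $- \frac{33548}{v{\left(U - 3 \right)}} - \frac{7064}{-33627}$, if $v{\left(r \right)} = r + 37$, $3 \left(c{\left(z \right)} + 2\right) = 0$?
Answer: $- \frac{281973137}{269016} \approx -1048.2$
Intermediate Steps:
$c{\left(z \right)} = -2$ ($c{\left(z \right)} = -2 + \frac{1}{3} \cdot 0 = -2 + 0 = -2$)
$U = -2$
$v{\left(r \right)} = 37 + r$
$- \frac{33548}{v{\left(U - 3 \right)}} - \frac{7064}{-33627} = - \frac{33548}{37 - 5} - \frac{7064}{-33627} = - \frac{33548}{37 - 5} - - \frac{7064}{33627} = - \frac{33548}{32} + \frac{7064}{33627} = \left(-33548\right) \frac{1}{32} + \frac{7064}{33627} = - \frac{8387}{8} + \frac{7064}{33627} = - \frac{281973137}{269016}$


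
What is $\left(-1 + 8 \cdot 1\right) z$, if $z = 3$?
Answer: $21$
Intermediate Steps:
$\left(-1 + 8 \cdot 1\right) z = \left(-1 + 8 \cdot 1\right) 3 = \left(-1 + 8\right) 3 = 7 \cdot 3 = 21$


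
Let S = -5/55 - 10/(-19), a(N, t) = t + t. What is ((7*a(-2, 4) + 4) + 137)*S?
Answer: 17927/209 ≈ 85.775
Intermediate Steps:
a(N, t) = 2*t
S = 91/209 (S = -5*1/55 - 10*(-1/19) = -1/11 + 10/19 = 91/209 ≈ 0.43541)
((7*a(-2, 4) + 4) + 137)*S = ((7*(2*4) + 4) + 137)*(91/209) = ((7*8 + 4) + 137)*(91/209) = ((56 + 4) + 137)*(91/209) = (60 + 137)*(91/209) = 197*(91/209) = 17927/209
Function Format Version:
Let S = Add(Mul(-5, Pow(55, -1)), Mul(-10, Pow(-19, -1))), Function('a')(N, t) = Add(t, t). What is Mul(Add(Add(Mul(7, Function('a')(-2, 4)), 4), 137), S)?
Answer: Rational(17927, 209) ≈ 85.775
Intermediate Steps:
Function('a')(N, t) = Mul(2, t)
S = Rational(91, 209) (S = Add(Mul(-5, Rational(1, 55)), Mul(-10, Rational(-1, 19))) = Add(Rational(-1, 11), Rational(10, 19)) = Rational(91, 209) ≈ 0.43541)
Mul(Add(Add(Mul(7, Function('a')(-2, 4)), 4), 137), S) = Mul(Add(Add(Mul(7, Mul(2, 4)), 4), 137), Rational(91, 209)) = Mul(Add(Add(Mul(7, 8), 4), 137), Rational(91, 209)) = Mul(Add(Add(56, 4), 137), Rational(91, 209)) = Mul(Add(60, 137), Rational(91, 209)) = Mul(197, Rational(91, 209)) = Rational(17927, 209)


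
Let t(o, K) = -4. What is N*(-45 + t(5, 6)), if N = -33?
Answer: 1617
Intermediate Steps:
N*(-45 + t(5, 6)) = -33*(-45 - 4) = -33*(-49) = 1617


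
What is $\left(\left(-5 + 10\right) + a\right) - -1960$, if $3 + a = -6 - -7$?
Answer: $1963$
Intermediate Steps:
$a = -2$ ($a = -3 - -1 = -3 + \left(-6 + 7\right) = -3 + 1 = -2$)
$\left(\left(-5 + 10\right) + a\right) - -1960 = \left(\left(-5 + 10\right) - 2\right) - -1960 = \left(5 - 2\right) + 1960 = 3 + 1960 = 1963$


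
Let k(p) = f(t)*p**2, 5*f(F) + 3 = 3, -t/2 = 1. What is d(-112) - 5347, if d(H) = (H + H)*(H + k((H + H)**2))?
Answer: 19741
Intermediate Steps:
t = -2 (t = -2*1 = -2)
f(F) = 0 (f(F) = -3/5 + (1/5)*3 = -3/5 + 3/5 = 0)
k(p) = 0 (k(p) = 0*p**2 = 0)
d(H) = 2*H**2 (d(H) = (H + H)*(H + 0) = (2*H)*H = 2*H**2)
d(-112) - 5347 = 2*(-112)**2 - 5347 = 2*12544 - 5347 = 25088 - 5347 = 19741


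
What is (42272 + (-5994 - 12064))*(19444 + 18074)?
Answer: 908460852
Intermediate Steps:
(42272 + (-5994 - 12064))*(19444 + 18074) = (42272 - 18058)*37518 = 24214*37518 = 908460852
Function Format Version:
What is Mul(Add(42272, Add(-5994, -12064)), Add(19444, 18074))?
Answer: 908460852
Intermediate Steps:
Mul(Add(42272, Add(-5994, -12064)), Add(19444, 18074)) = Mul(Add(42272, -18058), 37518) = Mul(24214, 37518) = 908460852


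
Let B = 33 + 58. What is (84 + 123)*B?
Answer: 18837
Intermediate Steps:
B = 91
(84 + 123)*B = (84 + 123)*91 = 207*91 = 18837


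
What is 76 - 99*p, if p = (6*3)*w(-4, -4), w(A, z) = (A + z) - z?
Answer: 7204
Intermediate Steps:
w(A, z) = A
p = -72 (p = (6*3)*(-4) = 18*(-4) = -72)
76 - 99*p = 76 - 99*(-72) = 76 + 7128 = 7204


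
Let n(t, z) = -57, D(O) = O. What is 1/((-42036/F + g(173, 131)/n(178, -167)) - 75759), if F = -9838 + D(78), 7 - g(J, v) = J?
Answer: -139080/10535557667 ≈ -1.3201e-5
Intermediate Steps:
g(J, v) = 7 - J
F = -9760 (F = -9838 + 78 = -9760)
1/((-42036/F + g(173, 131)/n(178, -167)) - 75759) = 1/((-42036/(-9760) + (7 - 1*173)/(-57)) - 75759) = 1/((-42036*(-1/9760) + (7 - 173)*(-1/57)) - 75759) = 1/((10509/2440 - 166*(-1/57)) - 75759) = 1/((10509/2440 + 166/57) - 75759) = 1/(1004053/139080 - 75759) = 1/(-10535557667/139080) = -139080/10535557667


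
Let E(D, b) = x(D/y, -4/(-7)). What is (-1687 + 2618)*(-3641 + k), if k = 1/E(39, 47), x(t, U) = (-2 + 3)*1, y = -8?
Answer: -3388840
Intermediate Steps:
x(t, U) = 1 (x(t, U) = 1*1 = 1)
E(D, b) = 1
k = 1 (k = 1/1 = 1)
(-1687 + 2618)*(-3641 + k) = (-1687 + 2618)*(-3641 + 1) = 931*(-3640) = -3388840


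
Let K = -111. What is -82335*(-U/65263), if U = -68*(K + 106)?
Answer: 149700/349 ≈ 428.94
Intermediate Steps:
U = 340 (U = -68*(-111 + 106) = -68*(-5) = 340)
-82335*(-U/65263) = -82335/((-65263/340)) = -82335/((-65263*1/340)) = -82335/(-3839/20) = -82335*(-20/3839) = 149700/349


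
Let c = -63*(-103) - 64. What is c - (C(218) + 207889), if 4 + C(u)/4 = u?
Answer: -202320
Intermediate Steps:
C(u) = -16 + 4*u
c = 6425 (c = 6489 - 64 = 6425)
c - (C(218) + 207889) = 6425 - ((-16 + 4*218) + 207889) = 6425 - ((-16 + 872) + 207889) = 6425 - (856 + 207889) = 6425 - 1*208745 = 6425 - 208745 = -202320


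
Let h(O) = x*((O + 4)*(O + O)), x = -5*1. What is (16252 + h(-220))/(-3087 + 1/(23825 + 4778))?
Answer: 3281822411/22074365 ≈ 148.67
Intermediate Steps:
x = -5
h(O) = -10*O*(4 + O) (h(O) = -5*(O + 4)*(O + O) = -5*(4 + O)*2*O = -10*O*(4 + O))
(16252 + h(-220))/(-3087 + 1/(23825 + 4778)) = (16252 - 10*(-220)*(4 - 220))/(-3087 + 1/(23825 + 4778)) = (16252 - 10*(-220)*(-216))/(-3087 + 1/28603) = (16252 - 475200)/(-3087 + 1/28603) = -458948/(-88297460/28603) = -458948*(-28603/88297460) = 3281822411/22074365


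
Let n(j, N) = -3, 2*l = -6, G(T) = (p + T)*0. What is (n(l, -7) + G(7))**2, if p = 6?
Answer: 9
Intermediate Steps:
G(T) = 0 (G(T) = (6 + T)*0 = 0)
l = -3 (l = (1/2)*(-6) = -3)
(n(l, -7) + G(7))**2 = (-3 + 0)**2 = (-3)**2 = 9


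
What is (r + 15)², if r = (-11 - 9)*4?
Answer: 4225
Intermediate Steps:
r = -80 (r = -20*4 = -80)
(r + 15)² = (-80 + 15)² = (-65)² = 4225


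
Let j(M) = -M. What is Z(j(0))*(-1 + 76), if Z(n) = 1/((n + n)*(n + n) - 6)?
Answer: -25/2 ≈ -12.500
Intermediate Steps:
Z(n) = 1/(-6 + 4*n²) (Z(n) = 1/((2*n)*(2*n) - 6) = 1/(4*n² - 6) = 1/(-6 + 4*n²))
Z(j(0))*(-1 + 76) = (1/(2*(-3 + 2*(-1*0)²)))*(-1 + 76) = (1/(2*(-3 + 2*0²)))*75 = (1/(2*(-3 + 2*0)))*75 = (1/(2*(-3 + 0)))*75 = ((½)/(-3))*75 = ((½)*(-⅓))*75 = -⅙*75 = -25/2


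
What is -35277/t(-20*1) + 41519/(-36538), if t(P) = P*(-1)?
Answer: -644890703/365380 ≈ -1765.0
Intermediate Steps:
t(P) = -P
-35277/t(-20*1) + 41519/(-36538) = -35277/((-(-20))) + 41519/(-36538) = -35277/((-1*(-20))) + 41519*(-1/36538) = -35277/20 - 41519/36538 = -644890703/365380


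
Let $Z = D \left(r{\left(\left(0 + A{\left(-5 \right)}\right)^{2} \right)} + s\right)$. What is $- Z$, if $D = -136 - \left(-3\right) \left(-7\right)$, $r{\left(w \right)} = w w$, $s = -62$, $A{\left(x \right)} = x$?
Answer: $88391$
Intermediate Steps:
$r{\left(w \right)} = w^{2}$
$D = -157$ ($D = -136 - 21 = -157$)
$Z = -88391$ ($Z = - 157 \left(\left(\left(0 - 5\right)^{2}\right)^{2} - 62\right) = - 157 \left(\left(\left(-5\right)^{2}\right)^{2} - 62\right) = - 157 \left(25^{2} - 62\right) = - 157 \left(625 - 62\right) = \left(-157\right) 563 = -88391$)
$- Z = \left(-1\right) \left(-88391\right) = 88391$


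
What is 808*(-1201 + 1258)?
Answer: 46056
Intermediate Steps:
808*(-1201 + 1258) = 808*57 = 46056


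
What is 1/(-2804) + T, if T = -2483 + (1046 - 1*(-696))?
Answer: -2077765/2804 ≈ -741.00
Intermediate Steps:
T = -741 (T = -2483 + (1046 + 696) = -2483 + 1742 = -741)
1/(-2804) + T = 1/(-2804) - 741 = -1/2804 - 741 = -2077765/2804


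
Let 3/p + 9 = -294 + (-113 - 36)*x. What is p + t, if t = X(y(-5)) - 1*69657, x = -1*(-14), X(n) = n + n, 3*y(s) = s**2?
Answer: -499112278/7167 ≈ -69640.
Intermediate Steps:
y(s) = s**2/3
X(n) = 2*n
x = 14
t = -208921/3 (t = 2*((1/3)*(-5)**2) - 1*69657 = 2*((1/3)*25) - 69657 = 2*(25/3) - 69657 = 50/3 - 69657 = -208921/3 ≈ -69640.)
p = -3/2389 (p = 3/(-9 + (-294 + (-113 - 36)*14)) = 3/(-9 + (-294 - 149*14)) = 3/(-9 + (-294 - 2086)) = 3/(-9 - 2380) = 3/(-2389) = 3*(-1/2389) = -3/2389 ≈ -0.0012558)
p + t = -3/2389 - 208921/3 = -499112278/7167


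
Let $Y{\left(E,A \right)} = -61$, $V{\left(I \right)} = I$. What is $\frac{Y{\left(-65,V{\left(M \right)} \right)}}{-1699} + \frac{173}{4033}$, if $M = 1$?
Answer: $\frac{539940}{6852067} \approx 0.0788$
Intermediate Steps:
$\frac{Y{\left(-65,V{\left(M \right)} \right)}}{-1699} + \frac{173}{4033} = - \frac{61}{-1699} + \frac{173}{4033} = \left(-61\right) \left(- \frac{1}{1699}\right) + 173 \cdot \frac{1}{4033} = \frac{61}{1699} + \frac{173}{4033} = \frac{539940}{6852067}$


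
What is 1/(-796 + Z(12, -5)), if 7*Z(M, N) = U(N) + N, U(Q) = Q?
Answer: -7/5582 ≈ -0.0012540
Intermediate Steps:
Z(M, N) = 2*N/7 (Z(M, N) = (N + N)/7 = (2*N)/7 = 2*N/7)
1/(-796 + Z(12, -5)) = 1/(-796 + (2/7)*(-5)) = 1/(-796 - 10/7) = 1/(-5582/7) = -7/5582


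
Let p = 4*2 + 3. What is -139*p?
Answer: -1529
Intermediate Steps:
p = 11 (p = 8 + 3 = 11)
-139*p = -139*11 = -1529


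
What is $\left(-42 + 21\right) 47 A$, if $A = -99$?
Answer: $97713$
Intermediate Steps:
$\left(-42 + 21\right) 47 A = \left(-42 + 21\right) 47 \left(-99\right) = \left(-21\right) 47 \left(-99\right) = \left(-987\right) \left(-99\right) = 97713$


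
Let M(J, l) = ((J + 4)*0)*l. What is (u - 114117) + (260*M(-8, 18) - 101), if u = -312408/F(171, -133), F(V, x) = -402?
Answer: -7600538/67 ≈ -1.1344e+5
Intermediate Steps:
M(J, l) = 0 (M(J, l) = ((4 + J)*0)*l = 0*l = 0)
u = 52068/67 (u = -312408/(-402) = -312408*(-1/402) = 52068/67 ≈ 777.13)
(u - 114117) + (260*M(-8, 18) - 101) = (52068/67 - 114117) + (260*0 - 101) = -7593771/67 + (0 - 101) = -7593771/67 - 101 = -7600538/67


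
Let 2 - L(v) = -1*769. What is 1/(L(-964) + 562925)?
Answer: 1/563696 ≈ 1.7740e-6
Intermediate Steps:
L(v) = 771 (L(v) = 2 - (-1)*769 = 2 - 1*(-769) = 2 + 769 = 771)
1/(L(-964) + 562925) = 1/(771 + 562925) = 1/563696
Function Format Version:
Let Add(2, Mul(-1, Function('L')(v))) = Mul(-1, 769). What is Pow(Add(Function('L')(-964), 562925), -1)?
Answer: Rational(1, 563696) ≈ 1.7740e-6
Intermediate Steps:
Function('L')(v) = 771 (Function('L')(v) = Add(2, Mul(-1, Mul(-1, 769))) = Add(2, Mul(-1, -769)) = Add(2, 769) = 771)
Pow(Add(Function('L')(-964), 562925), -1) = Pow(Add(771, 562925), -1) = Pow(563696, -1) = Rational(1, 563696)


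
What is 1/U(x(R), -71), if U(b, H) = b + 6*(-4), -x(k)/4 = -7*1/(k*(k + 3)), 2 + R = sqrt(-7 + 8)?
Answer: -1/38 ≈ -0.026316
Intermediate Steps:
R = -1 (R = -2 + sqrt(-7 + 8) = -2 + sqrt(1) = -2 + 1 = -1)
x(k) = 28/(k*(3 + k)) (x(k) = -(-28)/(k*(k + 3)) = -(-28)/(k*(3 + k)) = 28/(k*(3 + k)))
U(b, H) = -24 + b (U(b, H) = b - 24 = -24 + b)
1/U(x(R), -71) = 1/(-24 + 28/(-1*(3 - 1))) = 1/(-24 + 28*(-1)/2) = 1/(-24 + 28*(-1)*(1/2)) = 1/(-24 - 14) = 1/(-38) = -1/38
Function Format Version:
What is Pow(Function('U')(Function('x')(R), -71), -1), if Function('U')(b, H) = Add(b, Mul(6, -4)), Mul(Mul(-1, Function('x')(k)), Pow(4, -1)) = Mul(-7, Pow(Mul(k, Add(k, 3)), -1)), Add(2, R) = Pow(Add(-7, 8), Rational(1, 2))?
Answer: Rational(-1, 38) ≈ -0.026316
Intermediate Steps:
R = -1 (R = Add(-2, Pow(Add(-7, 8), Rational(1, 2))) = Add(-2, Pow(1, Rational(1, 2))) = Add(-2, 1) = -1)
Function('x')(k) = Mul(28, Pow(k, -1), Pow(Add(3, k), -1)) (Function('x')(k) = Mul(-4, Mul(-7, Pow(Mul(k, Add(k, 3)), -1))) = Mul(-4, Mul(-7, Pow(Mul(k, Add(3, k)), -1))) = Mul(-4, Mul(-7, Mul(Pow(k, -1), Pow(Add(3, k), -1)))) = Mul(-4, Mul(-7, Pow(k, -1), Pow(Add(3, k), -1))) = Mul(28, Pow(k, -1), Pow(Add(3, k), -1)))
Function('U')(b, H) = Add(-24, b) (Function('U')(b, H) = Add(b, -24) = Add(-24, b))
Pow(Function('U')(Function('x')(R), -71), -1) = Pow(Add(-24, Mul(28, Pow(-1, -1), Pow(Add(3, -1), -1))), -1) = Pow(Add(-24, Mul(28, -1, Pow(2, -1))), -1) = Pow(Add(-24, Mul(28, -1, Rational(1, 2))), -1) = Pow(Add(-24, -14), -1) = Pow(-38, -1) = Rational(-1, 38)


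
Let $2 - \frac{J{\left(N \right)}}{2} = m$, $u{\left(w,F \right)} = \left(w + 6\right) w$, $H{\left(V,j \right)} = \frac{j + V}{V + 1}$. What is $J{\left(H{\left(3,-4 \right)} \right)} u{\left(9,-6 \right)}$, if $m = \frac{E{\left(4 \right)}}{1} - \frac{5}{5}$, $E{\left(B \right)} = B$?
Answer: $-270$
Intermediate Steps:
$H{\left(V,j \right)} = \frac{V + j}{1 + V}$
$u{\left(w,F \right)} = w \left(6 + w\right)$ ($u{\left(w,F \right)} = \left(6 + w\right) w = w \left(6 + w\right)$)
$m = 3$ ($m = \frac{4}{1} - \frac{5}{5} = 4 \cdot 1 - 1 = 4 - 1 = 3$)
$J{\left(N \right)} = -2$ ($J{\left(N \right)} = 4 - 6 = -2$)
$J{\left(H{\left(3,-4 \right)} \right)} u{\left(9,-6 \right)} = - 2 \cdot 9 \left(6 + 9\right) = - 2 \cdot 9 \cdot 15 = \left(-2\right) 135 = -270$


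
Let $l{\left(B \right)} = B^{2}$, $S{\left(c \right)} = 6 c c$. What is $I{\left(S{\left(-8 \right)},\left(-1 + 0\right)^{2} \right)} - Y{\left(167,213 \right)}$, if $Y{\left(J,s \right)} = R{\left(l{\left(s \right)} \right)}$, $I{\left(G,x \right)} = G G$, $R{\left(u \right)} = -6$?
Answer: $147462$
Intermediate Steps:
$S{\left(c \right)} = 6 c^{2}$
$I{\left(G,x \right)} = G^{2}$
$Y{\left(J,s \right)} = -6$
$I{\left(S{\left(-8 \right)},\left(-1 + 0\right)^{2} \right)} - Y{\left(167,213 \right)} = \left(6 \left(-8\right)^{2}\right)^{2} - -6 = \left(6 \cdot 64\right)^{2} + 6 = 384^{2} + 6 = 147456 + 6 = 147462$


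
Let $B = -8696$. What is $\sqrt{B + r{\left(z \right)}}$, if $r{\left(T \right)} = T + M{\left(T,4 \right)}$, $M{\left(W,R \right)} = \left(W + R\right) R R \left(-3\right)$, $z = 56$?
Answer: $48 i \sqrt{5} \approx 107.33 i$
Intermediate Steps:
$M{\left(W,R \right)} = - 3 R^{2} \left(R + W\right)$ ($M{\left(W,R \right)} = \left(R + W\right) R^{2} \left(-3\right) = \left(R + W\right) \left(- 3 R^{2}\right) = - 3 R^{2} \left(R + W\right)$)
$r{\left(T \right)} = -192 - 47 T$ ($r{\left(T \right)} = T + 3 \cdot 4^{2} \left(\left(-1\right) 4 - T\right) = T + 3 \cdot 16 \left(-4 - T\right) = T - \left(192 + 48 T\right) = -192 - 47 T$)
$\sqrt{B + r{\left(z \right)}} = \sqrt{-8696 - 2824} = \sqrt{-11520} = 48 i \sqrt{5}$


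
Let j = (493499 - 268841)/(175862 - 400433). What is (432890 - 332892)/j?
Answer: -3742775143/37443 ≈ -99959.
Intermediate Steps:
j = -74886/74857 (j = 224658/(-224571) = 224658*(-1/224571) = -74886/74857 ≈ -1.0004)
(432890 - 332892)/j = (432890 - 332892)/(-74886/74857) = 99998*(-74857/74886) = -3742775143/37443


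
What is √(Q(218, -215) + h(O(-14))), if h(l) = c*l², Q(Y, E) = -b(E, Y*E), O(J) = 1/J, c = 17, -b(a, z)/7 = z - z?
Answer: √17/14 ≈ 0.29451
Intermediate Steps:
b(a, z) = 0 (b(a, z) = -7*(z - z) = -7*0 = 0)
O(J) = 1/J
Q(Y, E) = 0 (Q(Y, E) = -1*0 = 0)
h(l) = 17*l²
√(Q(218, -215) + h(O(-14))) = √(0 + 17*(1/(-14))²) = √(0 + 17*(-1/14)²) = √(0 + 17*(1/196)) = √(0 + 17/196) = √(17/196) = √17/14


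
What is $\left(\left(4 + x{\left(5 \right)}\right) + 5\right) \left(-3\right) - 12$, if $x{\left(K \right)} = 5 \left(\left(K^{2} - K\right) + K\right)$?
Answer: $-414$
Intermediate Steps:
$x{\left(K \right)} = 5 K^{2}$
$\left(\left(4 + x{\left(5 \right)}\right) + 5\right) \left(-3\right) - 12 = \left(\left(4 + 5 \cdot 5^{2}\right) + 5\right) \left(-3\right) - 12 = \left(\left(4 + 5 \cdot 25\right) + 5\right) \left(-3\right) - 12 = \left(\left(4 + 125\right) + 5\right) \left(-3\right) - 12 = \left(129 + 5\right) \left(-3\right) - 12 = 134 \left(-3\right) - 12 = -402 - 12 = -414$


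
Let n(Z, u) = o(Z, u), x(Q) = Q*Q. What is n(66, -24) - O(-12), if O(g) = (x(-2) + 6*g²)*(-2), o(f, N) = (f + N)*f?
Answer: 4508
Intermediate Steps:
x(Q) = Q²
o(f, N) = f*(N + f) (o(f, N) = (N + f)*f = f*(N + f))
n(Z, u) = Z*(Z + u) (n(Z, u) = Z*(u + Z) = Z*(Z + u))
O(g) = -8 - 12*g² (O(g) = ((-2)² + 6*g²)*(-2) = (4 + 6*g²)*(-2) = -8 - 12*g²)
n(66, -24) - O(-12) = 66*(66 - 24) - (-8 - 12*(-12)²) = 66*42 - (-8 - 12*144) = 2772 - (-8 - 1728) = 2772 - 1*(-1736) = 2772 + 1736 = 4508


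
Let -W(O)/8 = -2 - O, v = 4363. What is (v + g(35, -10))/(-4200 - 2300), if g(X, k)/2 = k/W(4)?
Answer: -4027/6000 ≈ -0.67117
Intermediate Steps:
W(O) = 16 + 8*O (W(O) = -8*(-2 - O) = 16 + 8*O)
g(X, k) = k/24 (g(X, k) = 2*(k/(16 + 8*4)) = 2*(k/(16 + 32)) = 2*(k/48) = k/24)
(v + g(35, -10))/(-4200 - 2300) = (4363 + (1/24)*(-10))/(-4200 - 2300) = (4363 - 5/12)/(-6500) = (52351/12)*(-1/6500) = -4027/6000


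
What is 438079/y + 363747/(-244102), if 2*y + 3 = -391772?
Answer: -356378901041/95633061050 ≈ -3.7265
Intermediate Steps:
y = -391775/2 (y = -3/2 + (1/2)*(-391772) = -3/2 - 195886 = -391775/2 ≈ -1.9589e+5)
438079/y + 363747/(-244102) = 438079/(-391775/2) + 363747/(-244102) = 438079*(-2/391775) + 363747*(-1/244102) = -876158/391775 - 363747/244102 = -356378901041/95633061050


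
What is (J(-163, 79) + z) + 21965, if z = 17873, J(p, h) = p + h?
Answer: 39754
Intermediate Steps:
J(p, h) = h + p
(J(-163, 79) + z) + 21965 = ((79 - 163) + 17873) + 21965 = (-84 + 17873) + 21965 = 17789 + 21965 = 39754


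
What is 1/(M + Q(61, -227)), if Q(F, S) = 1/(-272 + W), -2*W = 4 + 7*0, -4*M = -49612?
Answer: 274/3398421 ≈ 8.0626e-5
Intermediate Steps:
M = 12403 (M = -¼*(-49612) = 12403)
W = -2 (W = -(4 + 7*0)/2 = -(4 + 0)/2 = -½*4 = -2)
Q(F, S) = -1/274 (Q(F, S) = 1/(-272 - 2) = 1/(-274) = -1/274)
1/(M + Q(61, -227)) = 1/(12403 - 1/274) = 1/(3398421/274) = 274/3398421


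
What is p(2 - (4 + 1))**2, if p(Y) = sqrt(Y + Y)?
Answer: -6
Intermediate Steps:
p(Y) = sqrt(2)*sqrt(Y) (p(Y) = sqrt(2*Y) = sqrt(2)*sqrt(Y))
p(2 - (4 + 1))**2 = (sqrt(2)*sqrt(2 - (4 + 1)))**2 = (sqrt(2)*sqrt(2 - 1*5))**2 = (sqrt(2)*sqrt(2 - 5))**2 = (sqrt(2)*sqrt(-3))**2 = (sqrt(2)*(I*sqrt(3)))**2 = (I*sqrt(6))**2 = -6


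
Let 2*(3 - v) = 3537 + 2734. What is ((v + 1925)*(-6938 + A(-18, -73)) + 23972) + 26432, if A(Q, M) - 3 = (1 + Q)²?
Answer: 8075449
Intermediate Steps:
A(Q, M) = 3 + (1 + Q)²
v = -6265/2 (v = 3 - (3537 + 2734)/2 = 3 - ½*6271 = 3 - 6271/2 = -6265/2 ≈ -3132.5)
((v + 1925)*(-6938 + A(-18, -73)) + 23972) + 26432 = ((-6265/2 + 1925)*(-6938 + (3 + (1 - 18)²)) + 23972) + 26432 = (-2415*(-6938 + (3 + (-17)²))/2 + 23972) + 26432 = (-2415*(-6938 + (3 + 289))/2 + 23972) + 26432 = (-2415*(-6938 + 292)/2 + 23972) + 26432 = (-2415/2*(-6646) + 23972) + 26432 = (8025045 + 23972) + 26432 = 8049017 + 26432 = 8075449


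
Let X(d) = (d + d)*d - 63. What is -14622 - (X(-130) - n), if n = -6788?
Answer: -55147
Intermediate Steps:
X(d) = -63 + 2*d² (X(d) = (2*d)*d - 63 = 2*d² - 63 = -63 + 2*d²)
-14622 - (X(-130) - n) = -14622 - ((-63 + 2*(-130)²) - 1*(-6788)) = -14622 - ((-63 + 2*16900) + 6788) = -14622 - ((-63 + 33800) + 6788) = -14622 - (33737 + 6788) = -14622 - 1*40525 = -14622 - 40525 = -55147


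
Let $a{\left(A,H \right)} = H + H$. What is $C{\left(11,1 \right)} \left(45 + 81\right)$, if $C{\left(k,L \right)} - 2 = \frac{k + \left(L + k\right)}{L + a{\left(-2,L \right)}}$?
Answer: $1218$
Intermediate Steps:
$a{\left(A,H \right)} = 2 H$
$C{\left(k,L \right)} = 2 + \frac{L + 2 k}{3 L}$ ($C{\left(k,L \right)} = 2 + \frac{k + \left(L + k\right)}{L + 2 L} = 2 + \frac{L + 2 k}{3 L}$)
$C{\left(11,1 \right)} \left(45 + 81\right) = \frac{2 \cdot 11 + 7 \cdot 1}{3 \cdot 1} \left(45 + 81\right) = \frac{1}{3} \cdot 1 \left(22 + 7\right) 126 = \frac{1}{3} \cdot 1 \cdot 29 \cdot 126 = \frac{29}{3} \cdot 126 = 1218$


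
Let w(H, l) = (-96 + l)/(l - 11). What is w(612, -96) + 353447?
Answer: 37819021/107 ≈ 3.5345e+5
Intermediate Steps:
w(H, l) = (-96 + l)/(-11 + l)
w(612, -96) + 353447 = (-96 - 96)/(-11 - 96) + 353447 = -192/(-107) + 353447 = -1/107*(-192) + 353447 = 192/107 + 353447 = 37819021/107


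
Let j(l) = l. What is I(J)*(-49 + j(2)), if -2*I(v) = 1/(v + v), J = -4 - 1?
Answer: -47/20 ≈ -2.3500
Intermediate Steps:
J = -5
I(v) = -1/(4*v) (I(v) = -1/(2*(v + v)) = -1/(2*v)/2 = -1/(4*v))
I(J)*(-49 + j(2)) = (-1/4/(-5))*(-49 + 2) = -1/4*(-1/5)*(-47) = (1/20)*(-47) = -47/20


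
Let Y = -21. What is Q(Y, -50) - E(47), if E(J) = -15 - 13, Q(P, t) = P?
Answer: 7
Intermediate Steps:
E(J) = -28
Q(Y, -50) - E(47) = -21 - 1*(-28) = -21 + 28 = 7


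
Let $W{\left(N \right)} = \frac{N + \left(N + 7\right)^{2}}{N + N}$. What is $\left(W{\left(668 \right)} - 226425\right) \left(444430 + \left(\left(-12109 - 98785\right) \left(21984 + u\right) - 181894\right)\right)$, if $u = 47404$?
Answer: $\frac{290511192715514044}{167} \approx 1.7396 \cdot 10^{15}$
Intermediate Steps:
$W{\left(N \right)} = \frac{N + \left(7 + N\right)^{2}}{2 N}$
$\left(W{\left(668 \right)} - 226425\right) \left(444430 + \left(\left(-12109 - 98785\right) \left(21984 + u\right) - 181894\right)\right) = \left(\frac{668 + \left(7 + 668\right)^{2}}{2 \cdot 668} - 226425\right) \left(444430 + \left(\left(-12109 - 98785\right) \left(21984 + 47404\right) - 181894\right)\right) = \left(\frac{1}{2} \cdot \frac{1}{668} \left(668 + 675^{2}\right) - 226425\right) \left(444430 - 7694894766\right) = \left(\frac{1}{2} \cdot \frac{1}{668} \left(668 + 455625\right) - 226425\right) \left(444430 - 7694894766\right) = \left(\frac{1}{2} \cdot \frac{1}{668} \cdot 456293 - 226425\right) \left(444430 - 7694894766\right) = \left(\frac{456293}{1336} - 226425\right) \left(-7694450336\right) = \left(- \frac{302047507}{1336}\right) \left(-7694450336\right) = \frac{290511192715514044}{167}$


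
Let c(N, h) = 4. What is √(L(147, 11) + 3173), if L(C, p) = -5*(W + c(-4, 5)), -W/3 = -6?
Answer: √3063 ≈ 55.344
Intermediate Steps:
W = 18 (W = -3*(-6) = 18)
L(C, p) = -110 (L(C, p) = -5*(18 + 4) = -5*22 = -110)
√(L(147, 11) + 3173) = √(-110 + 3173) = √3063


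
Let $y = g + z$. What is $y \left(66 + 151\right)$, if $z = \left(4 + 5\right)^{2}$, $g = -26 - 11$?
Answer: $9548$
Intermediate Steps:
$g = -37$
$z = 81$ ($z = 9^{2} = 81$)
$y = 44$ ($y = -37 + 81 = 44$)
$y \left(66 + 151\right) = 44 \left(66 + 151\right) = 44 \cdot 217 = 9548$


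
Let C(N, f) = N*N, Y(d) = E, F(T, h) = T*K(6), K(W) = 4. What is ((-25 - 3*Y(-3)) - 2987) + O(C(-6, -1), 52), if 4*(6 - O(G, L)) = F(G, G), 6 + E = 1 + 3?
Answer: -3036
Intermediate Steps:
E = -2 (E = -6 + (1 + 3) = -6 + 4 = -2)
F(T, h) = 4*T (F(T, h) = T*4 = 4*T)
Y(d) = -2
C(N, f) = N²
O(G, L) = 6 - G
((-25 - 3*Y(-3)) - 2987) + O(C(-6, -1), 52) = ((-25 - 3*(-2)) - 2987) + (6 - 1*(-6)²) = ((-25 + 6) - 2987) + (6 - 1*36) = (-19 - 2987) + (6 - 36) = -3006 - 30 = -3036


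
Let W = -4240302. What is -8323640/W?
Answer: 4161820/2120151 ≈ 1.9630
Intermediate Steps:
-8323640/W = -8323640/(-4240302) = -8323640*(-1/4240302) = 4161820/2120151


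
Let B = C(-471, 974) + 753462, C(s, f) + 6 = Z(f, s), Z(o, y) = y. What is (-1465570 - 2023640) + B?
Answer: -2736225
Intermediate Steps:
C(s, f) = -6 + s
B = 752985 (B = (-6 - 471) + 753462 = -477 + 753462 = 752985)
(-1465570 - 2023640) + B = (-1465570 - 2023640) + 752985 = -3489210 + 752985 = -2736225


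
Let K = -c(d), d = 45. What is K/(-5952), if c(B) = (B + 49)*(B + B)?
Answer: 705/496 ≈ 1.4214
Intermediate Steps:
c(B) = 2*B*(49 + B) (c(B) = (49 + B)*(2*B) = 2*B*(49 + B))
K = -8460 (K = -2*45*(49 + 45) = -2*45*94 = -1*8460 = -8460)
K/(-5952) = -8460/(-5952) = -8460*(-1/5952) = 705/496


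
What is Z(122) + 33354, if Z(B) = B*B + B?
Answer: 48360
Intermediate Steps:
Z(B) = B + B**2 (Z(B) = B**2 + B = B + B**2)
Z(122) + 33354 = 122*(1 + 122) + 33354 = 122*123 + 33354 = 15006 + 33354 = 48360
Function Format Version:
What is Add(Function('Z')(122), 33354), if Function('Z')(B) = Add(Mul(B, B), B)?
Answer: 48360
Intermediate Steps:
Function('Z')(B) = Add(B, Pow(B, 2)) (Function('Z')(B) = Add(Pow(B, 2), B) = Add(B, Pow(B, 2)))
Add(Function('Z')(122), 33354) = Add(Mul(122, Add(1, 122)), 33354) = Add(Mul(122, 123), 33354) = Add(15006, 33354) = 48360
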